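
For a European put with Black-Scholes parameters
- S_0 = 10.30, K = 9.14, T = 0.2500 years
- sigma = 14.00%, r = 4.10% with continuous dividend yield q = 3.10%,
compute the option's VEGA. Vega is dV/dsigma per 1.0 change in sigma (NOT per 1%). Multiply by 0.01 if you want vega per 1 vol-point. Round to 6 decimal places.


Answer: Vega = 0.419933

Derivation:
d1 = 1.7776215681; d2 = 1.7076215681
phi(d1) = 0.0821747047; exp(-qT) = 0.9922799538; exp(-rT) = 0.9898023522
Vega = S * exp(-qT) * phi(d1) * sqrt(T) = 10.3000 * 0.9922799538 * 0.0821747047 * 0.5000000000 = 0.419933


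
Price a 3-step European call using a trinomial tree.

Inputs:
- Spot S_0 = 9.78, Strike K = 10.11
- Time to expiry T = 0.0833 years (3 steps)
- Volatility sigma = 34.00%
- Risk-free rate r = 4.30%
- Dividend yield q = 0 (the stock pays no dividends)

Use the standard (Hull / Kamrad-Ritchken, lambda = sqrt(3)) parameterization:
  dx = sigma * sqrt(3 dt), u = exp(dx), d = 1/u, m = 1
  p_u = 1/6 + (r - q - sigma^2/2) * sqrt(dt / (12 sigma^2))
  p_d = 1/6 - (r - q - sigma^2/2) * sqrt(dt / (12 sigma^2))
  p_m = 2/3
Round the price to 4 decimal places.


dt = T/N = 0.027767; dx = sigma*sqrt(3*dt) = 0.098130
u = exp(dx) = 1.103106; d = 1/u = 0.906531
p_u = 0.164573, p_m = 0.666667, p_d = 0.168761
Discount per step: exp(-r*dt) = 0.998807
Stock lattice S(k, j) with j the centered position index:
  k=0: S(0,+0) = 9.7800
  k=1: S(1,-1) = 8.8659; S(1,+0) = 9.7800; S(1,+1) = 10.7884
  k=2: S(2,-2) = 8.0372; S(2,-1) = 8.8659; S(2,+0) = 9.7800; S(2,+1) = 10.7884; S(2,+2) = 11.9007
  k=3: S(3,-3) = 7.2860; S(3,-2) = 8.0372; S(3,-1) = 8.8659; S(3,+0) = 9.7800; S(3,+1) = 10.7884; S(3,+2) = 11.9007; S(3,+3) = 13.1278
Terminal payoffs V(N, j) = max(S_T - K, 0):
  V(3,-3) = 0.000000; V(3,-2) = 0.000000; V(3,-1) = 0.000000; V(3,+0) = 0.000000; V(3,+1) = 0.678378; V(3,+2) = 1.790725; V(3,+3) = 3.017762
Backward induction: V(k, j) = exp(-r*dt) * [p_u * V(k+1, j+1) + p_m * V(k+1, j) + p_d * V(k+1, j-1)]
  V(2,-2) = exp(-r*dt) * [p_u*0.000000 + p_m*0.000000 + p_d*0.000000] = 0.000000
  V(2,-1) = exp(-r*dt) * [p_u*0.000000 + p_m*0.000000 + p_d*0.000000] = 0.000000
  V(2,+0) = exp(-r*dt) * [p_u*0.678378 + p_m*0.000000 + p_d*0.000000] = 0.111509
  V(2,+1) = exp(-r*dt) * [p_u*1.790725 + p_m*0.678378 + p_d*0.000000] = 0.746065
  V(2,+2) = exp(-r*dt) * [p_u*3.017762 + p_m*1.790725 + p_d*0.678378] = 1.802788
  V(1,-1) = exp(-r*dt) * [p_u*0.111509 + p_m*0.000000 + p_d*0.000000] = 0.018329
  V(1,+0) = exp(-r*dt) * [p_u*0.746065 + p_m*0.111509 + p_d*0.000000] = 0.196886
  V(1,+1) = exp(-r*dt) * [p_u*1.802788 + p_m*0.746065 + p_d*0.111509] = 0.811915
  V(0,+0) = exp(-r*dt) * [p_u*0.811915 + p_m*0.196886 + p_d*0.018329] = 0.267650

Answer: Price = V(0,0) = 0.2677


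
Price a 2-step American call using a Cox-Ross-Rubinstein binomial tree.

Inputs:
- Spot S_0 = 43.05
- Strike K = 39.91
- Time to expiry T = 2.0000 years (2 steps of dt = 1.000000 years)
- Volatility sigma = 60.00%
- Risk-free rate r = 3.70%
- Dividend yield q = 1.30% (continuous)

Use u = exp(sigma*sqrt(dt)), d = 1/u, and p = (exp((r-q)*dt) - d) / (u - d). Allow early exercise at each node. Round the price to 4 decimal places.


Answer: Price = V(0,0) = 14.7054

Derivation:
dt = T/N = 1.000000
u = exp(sigma*sqrt(dt)) = 1.822119; d = 1/u = 0.548812
p = (exp((r-q)*dt) - d) / (u - d) = 0.373420
Discount per step: exp(-r*dt) = 0.963676
Stock lattice S(k, i) with i counting down-moves:
  k=0: S(0,0) = 43.0500
  k=1: S(1,0) = 78.4422; S(1,1) = 23.6263
  k=2: S(2,0) = 142.9310; S(2,1) = 43.0500; S(2,2) = 12.9664
Terminal payoffs V(N, i) = max(S_T - K, 0):
  V(2,0) = 103.021034; V(2,1) = 3.140000; V(2,2) = 0.000000
Backward induction: V(k, i) = exp(-r*dt) * [p * V(k+1, i) + (1-p) * V(k+1, i+1)]; then take max(V_cont, immediate exercise) for American.
  V(1,0) = exp(-r*dt) * [p*103.021034 + (1-p)*3.140000] = 38.968751; exercise = 38.532214; V(1,0) = max -> 38.968751
  V(1,1) = exp(-r*dt) * [p*3.140000 + (1-p)*0.000000] = 1.129948; exercise = 0.000000; V(1,1) = max -> 1.129948
  V(0,0) = exp(-r*dt) * [p*38.968751 + (1-p)*1.129948] = 14.705431; exercise = 3.140000; V(0,0) = max -> 14.705431


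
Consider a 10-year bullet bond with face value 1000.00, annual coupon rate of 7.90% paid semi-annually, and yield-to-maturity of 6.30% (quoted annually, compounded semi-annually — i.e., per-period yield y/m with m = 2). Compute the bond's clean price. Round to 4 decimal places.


Coupon per period c = face * coupon_rate / m = 39.500000
Periods per year m = 2; per-period yield y/m = 0.031500
Number of cashflows N = 20
Cashflows (t years, CF_t, discount factor 1/(1+y/m)^(m*t), PV):
  t = 0.5000: CF_t = 39.500000, DF = 0.969462, PV = 38.293747
  t = 1.0000: CF_t = 39.500000, DF = 0.939856, PV = 37.124331
  t = 1.5000: CF_t = 39.500000, DF = 0.911155, PV = 35.990626
  t = 2.0000: CF_t = 39.500000, DF = 0.883330, PV = 34.891542
  t = 2.5000: CF_t = 39.500000, DF = 0.856355, PV = 33.826023
  t = 3.0000: CF_t = 39.500000, DF = 0.830204, PV = 32.793042
  t = 3.5000: CF_t = 39.500000, DF = 0.804851, PV = 31.791606
  t = 4.0000: CF_t = 39.500000, DF = 0.780272, PV = 30.820752
  t = 4.5000: CF_t = 39.500000, DF = 0.756444, PV = 29.879547
  t = 5.0000: CF_t = 39.500000, DF = 0.733344, PV = 28.967084
  t = 5.5000: CF_t = 39.500000, DF = 0.710949, PV = 28.082485
  t = 6.0000: CF_t = 39.500000, DF = 0.689238, PV = 27.224901
  t = 6.5000: CF_t = 39.500000, DF = 0.668190, PV = 26.393505
  t = 7.0000: CF_t = 39.500000, DF = 0.647785, PV = 25.587499
  t = 7.5000: CF_t = 39.500000, DF = 0.628003, PV = 24.806107
  t = 8.0000: CF_t = 39.500000, DF = 0.608825, PV = 24.048577
  t = 8.5000: CF_t = 39.500000, DF = 0.590232, PV = 23.314180
  t = 9.0000: CF_t = 39.500000, DF = 0.572208, PV = 22.602210
  t = 9.5000: CF_t = 39.500000, DF = 0.554734, PV = 21.911983
  t = 10.0000: CF_t = 1039.500000, DF = 0.537793, PV = 559.036092
Price P = sum_t PV_t = 1117.385839

Answer: Price = 1117.3858


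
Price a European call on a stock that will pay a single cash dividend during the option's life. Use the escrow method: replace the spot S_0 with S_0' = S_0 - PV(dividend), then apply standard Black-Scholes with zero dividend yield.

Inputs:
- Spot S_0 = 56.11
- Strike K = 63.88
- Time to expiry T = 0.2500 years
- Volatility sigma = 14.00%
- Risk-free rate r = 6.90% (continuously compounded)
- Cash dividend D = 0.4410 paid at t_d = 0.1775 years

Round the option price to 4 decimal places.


Answer: Price = 0.0725

Derivation:
PV(D) = D * exp(-r * t_d) = 0.4410 * 0.98782720 = 0.43563179
S_0' = S_0 - PV(D) = 56.1100 - 0.43563179 = 55.67436821
d1 = (ln(S_0'/K) + (r + sigma^2/2)*T) / (sigma*sqrt(T)) = -1.68266369
d2 = d1 - sigma*sqrt(T) = -1.75266369
exp(-rT) = 0.98289793
N(d1) = 0.04622011; N(d2) = 0.03982988
C = S_0' * N(d1) - K * exp(-rT) * N(d2) = 55.67436821 * 0.04622011 - 63.8800 * 0.98289793 * 0.03982988 = 0.0725


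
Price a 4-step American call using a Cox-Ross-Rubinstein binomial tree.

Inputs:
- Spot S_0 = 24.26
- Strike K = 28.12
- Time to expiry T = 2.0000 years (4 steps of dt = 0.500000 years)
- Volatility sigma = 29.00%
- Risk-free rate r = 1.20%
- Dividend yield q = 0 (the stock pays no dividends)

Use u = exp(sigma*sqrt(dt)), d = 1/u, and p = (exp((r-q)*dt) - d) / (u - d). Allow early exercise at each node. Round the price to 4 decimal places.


Answer: Price = V(0,0) = 2.9759

Derivation:
dt = T/N = 0.500000
u = exp(sigma*sqrt(dt)) = 1.227600; d = 1/u = 0.814598
p = (exp((r-q)*dt) - d) / (u - d) = 0.463485
Discount per step: exp(-r*dt) = 0.994018
Stock lattice S(k, i) with i counting down-moves:
  k=0: S(0,0) = 24.2600
  k=1: S(1,0) = 29.7816; S(1,1) = 19.7621
  k=2: S(2,0) = 36.5599; S(2,1) = 24.2600; S(2,2) = 16.0982
  k=3: S(3,0) = 44.8809; S(3,1) = 29.7816; S(3,2) = 19.7621; S(3,3) = 13.1135
  k=4: S(4,0) = 55.0958; S(4,1) = 36.5599; S(4,2) = 24.2600; S(4,3) = 16.0982; S(4,4) = 10.6823
Terminal payoffs V(N, i) = max(S_T - K, 0):
  V(4,0) = 26.975760; V(4,1) = 8.439857; V(4,2) = 0.000000; V(4,3) = 0.000000; V(4,4) = 0.000000
Backward induction: V(k, i) = exp(-r*dt) * [p * V(k+1, i) + (1-p) * V(k+1, i+1)]; then take max(V_cont, immediate exercise) for American.
  V(3,0) = exp(-r*dt) * [p*26.975760 + (1-p)*8.439857] = 16.929092; exercise = 16.760877; V(3,0) = max -> 16.929092
  V(3,1) = exp(-r*dt) * [p*8.439857 + (1-p)*0.000000] = 3.888348; exercise = 1.661574; V(3,1) = max -> 3.888348
  V(3,2) = exp(-r*dt) * [p*0.000000 + (1-p)*0.000000] = 0.000000; exercise = 0.000000; V(3,2) = max -> 0.000000
  V(3,3) = exp(-r*dt) * [p*0.000000 + (1-p)*0.000000] = 0.000000; exercise = 0.000000; V(3,3) = max -> 0.000000
  V(2,0) = exp(-r*dt) * [p*16.929092 + (1-p)*3.888348] = 9.873121; exercise = 8.439857; V(2,0) = max -> 9.873121
  V(2,1) = exp(-r*dt) * [p*3.888348 + (1-p)*0.000000] = 1.791410; exercise = 0.000000; V(2,1) = max -> 1.791410
  V(2,2) = exp(-r*dt) * [p*0.000000 + (1-p)*0.000000] = 0.000000; exercise = 0.000000; V(2,2) = max -> 0.000000
  V(1,0) = exp(-r*dt) * [p*9.873121 + (1-p)*1.791410] = 5.504039; exercise = 1.661574; V(1,0) = max -> 5.504039
  V(1,1) = exp(-r*dt) * [p*1.791410 + (1-p)*0.000000] = 0.825325; exercise = 0.000000; V(1,1) = max -> 0.825325
  V(0,0) = exp(-r*dt) * [p*5.504039 + (1-p)*0.825325] = 2.975930; exercise = 0.000000; V(0,0) = max -> 2.975930


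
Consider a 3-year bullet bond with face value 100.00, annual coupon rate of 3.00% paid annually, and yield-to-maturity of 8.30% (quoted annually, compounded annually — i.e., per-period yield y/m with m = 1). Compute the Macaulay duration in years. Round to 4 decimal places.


Coupon per period c = face * coupon_rate / m = 3.000000
Periods per year m = 1; per-period yield y/m = 0.083000
Number of cashflows N = 3
Cashflows (t years, CF_t, discount factor 1/(1+y/m)^(m*t), PV):
  t = 1.0000: CF_t = 3.000000, DF = 0.923361, PV = 2.770083
  t = 2.0000: CF_t = 3.000000, DF = 0.852596, PV = 2.557787
  t = 3.0000: CF_t = 103.000000, DF = 0.787254, PV = 81.087116
Price P = sum_t PV_t = 86.414986
Macaulay numerator sum_t t * PV_t:
  t * PV_t at t = 1.0000: 2.770083
  t * PV_t at t = 2.0000: 5.115574
  t * PV_t at t = 3.0000: 243.261348
Macaulay duration D = (sum_t t * PV_t) / P = 251.147005 / 86.414986 = 2.906290

Answer: Macaulay duration = 2.9063 years


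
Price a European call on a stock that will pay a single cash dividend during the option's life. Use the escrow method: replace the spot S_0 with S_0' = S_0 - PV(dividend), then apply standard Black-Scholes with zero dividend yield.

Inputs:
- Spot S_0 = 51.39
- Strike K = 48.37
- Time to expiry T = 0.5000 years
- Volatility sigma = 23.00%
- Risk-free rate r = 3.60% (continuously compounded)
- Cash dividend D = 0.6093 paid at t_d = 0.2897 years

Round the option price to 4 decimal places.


PV(D) = D * exp(-r * t_d) = 0.6093 * 0.98962500 = 0.60297851
S_0' = S_0 - PV(D) = 51.3900 - 0.60297851 = 50.78702149
d1 = (ln(S_0'/K) + (r + sigma^2/2)*T) / (sigma*sqrt(T)) = 0.49181461
d2 = d1 - sigma*sqrt(T) = 0.32918005
exp(-rT) = 0.98216103
N(d1) = 0.68857480; N(d2) = 0.62899020
C = S_0' * N(d1) - K * exp(-rT) * N(d2) = 50.78702149 * 0.68857480 - 48.3700 * 0.98216103 * 0.62899020 = 5.0891

Answer: Price = 5.0891


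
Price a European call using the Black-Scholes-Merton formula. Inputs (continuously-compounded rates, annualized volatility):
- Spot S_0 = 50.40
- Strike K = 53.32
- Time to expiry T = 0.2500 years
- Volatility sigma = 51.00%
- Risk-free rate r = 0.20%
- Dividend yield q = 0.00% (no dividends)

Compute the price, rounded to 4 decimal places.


Answer: Price = 3.9383

Derivation:
d1 = (ln(S/K) + (r - q + 0.5*sigma^2) * T) / (sigma * sqrt(T)) = -0.09140322
d2 = d1 - sigma * sqrt(T) = -0.34640322
exp(-rT) = 0.99950012; exp(-qT) = 1.00000000
C = S_0 * exp(-qT) * N(d1) - K * exp(-rT) * N(d2)
N(d1) = 0.46358610; N(d2) = 0.36451985
C = 50.4000 * 1.00000000 * 0.46358610 - 53.3200 * 0.99950012 * 0.36451985 = 3.9383


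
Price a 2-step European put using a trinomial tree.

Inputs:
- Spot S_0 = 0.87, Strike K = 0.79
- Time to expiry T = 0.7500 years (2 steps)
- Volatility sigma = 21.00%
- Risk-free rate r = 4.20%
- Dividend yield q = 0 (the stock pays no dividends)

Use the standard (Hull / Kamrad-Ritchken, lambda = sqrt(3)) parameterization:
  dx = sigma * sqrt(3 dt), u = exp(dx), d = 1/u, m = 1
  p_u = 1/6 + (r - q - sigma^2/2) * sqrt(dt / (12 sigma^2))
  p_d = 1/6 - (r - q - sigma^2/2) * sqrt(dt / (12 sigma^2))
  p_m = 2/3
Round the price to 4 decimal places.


Answer: Price = V(0,0) = 0.0232

Derivation:
dt = T/N = 0.375000; dx = sigma*sqrt(3*dt) = 0.222739
u = exp(dx) = 1.249494; d = 1/u = 0.800324
p_u = 0.183460, p_m = 0.666667, p_d = 0.149873
Discount per step: exp(-r*dt) = 0.984373
Stock lattice S(k, j) with j the centered position index:
  k=0: S(0,+0) = 0.8700
  k=1: S(1,-1) = 0.6963; S(1,+0) = 0.8700; S(1,+1) = 1.0871
  k=2: S(2,-2) = 0.5573; S(2,-1) = 0.6963; S(2,+0) = 0.8700; S(2,+1) = 1.0871; S(2,+2) = 1.3583
Terminal payoffs V(N, j) = max(K - S_T, 0):
  V(2,-2) = 0.232749; V(2,-1) = 0.093718; V(2,+0) = 0.000000; V(2,+1) = 0.000000; V(2,+2) = 0.000000
Backward induction: V(k, j) = exp(-r*dt) * [p_u * V(k+1, j+1) + p_m * V(k+1, j) + p_d * V(k+1, j-1)]
  V(1,-1) = exp(-r*dt) * [p_u*0.000000 + p_m*0.093718 + p_d*0.232749] = 0.095840
  V(1,+0) = exp(-r*dt) * [p_u*0.000000 + p_m*0.000000 + p_d*0.093718] = 0.013826
  V(1,+1) = exp(-r*dt) * [p_u*0.000000 + p_m*0.000000 + p_d*0.000000] = 0.000000
  V(0,+0) = exp(-r*dt) * [p_u*0.000000 + p_m*0.013826 + p_d*0.095840] = 0.023213


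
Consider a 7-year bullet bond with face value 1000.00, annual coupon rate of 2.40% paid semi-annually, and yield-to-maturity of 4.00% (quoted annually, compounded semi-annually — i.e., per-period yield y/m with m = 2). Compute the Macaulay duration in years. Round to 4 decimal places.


Answer: Macaulay duration = 6.4514 years

Derivation:
Coupon per period c = face * coupon_rate / m = 12.000000
Periods per year m = 2; per-period yield y/m = 0.020000
Number of cashflows N = 14
Cashflows (t years, CF_t, discount factor 1/(1+y/m)^(m*t), PV):
  t = 0.5000: CF_t = 12.000000, DF = 0.980392, PV = 11.764706
  t = 1.0000: CF_t = 12.000000, DF = 0.961169, PV = 11.534025
  t = 1.5000: CF_t = 12.000000, DF = 0.942322, PV = 11.307868
  t = 2.0000: CF_t = 12.000000, DF = 0.923845, PV = 11.086145
  t = 2.5000: CF_t = 12.000000, DF = 0.905731, PV = 10.868770
  t = 3.0000: CF_t = 12.000000, DF = 0.887971, PV = 10.655657
  t = 3.5000: CF_t = 12.000000, DF = 0.870560, PV = 10.446722
  t = 4.0000: CF_t = 12.000000, DF = 0.853490, PV = 10.241884
  t = 4.5000: CF_t = 12.000000, DF = 0.836755, PV = 10.041063
  t = 5.0000: CF_t = 12.000000, DF = 0.820348, PV = 9.844180
  t = 5.5000: CF_t = 12.000000, DF = 0.804263, PV = 9.651156
  t = 6.0000: CF_t = 12.000000, DF = 0.788493, PV = 9.461918
  t = 6.5000: CF_t = 12.000000, DF = 0.773033, PV = 9.276390
  t = 7.0000: CF_t = 1012.000000, DF = 0.757875, PV = 766.969525
Price P = sum_t PV_t = 903.150010
Macaulay numerator sum_t t * PV_t:
  t * PV_t at t = 0.5000: 5.882353
  t * PV_t at t = 1.0000: 11.534025
  t * PV_t at t = 1.5000: 16.961802
  t * PV_t at t = 2.0000: 22.172290
  t * PV_t at t = 2.5000: 27.171924
  t * PV_t at t = 3.0000: 31.966970
  t * PV_t at t = 3.5000: 36.563528
  t * PV_t at t = 4.0000: 40.967538
  t * PV_t at t = 4.5000: 45.184784
  t * PV_t at t = 5.0000: 49.220898
  t * PV_t at t = 5.5000: 53.081361
  t * PV_t at t = 6.0000: 56.771509
  t * PV_t at t = 6.5000: 60.296537
  t * PV_t at t = 7.0000: 5368.786674
Macaulay duration D = (sum_t t * PV_t) / P = 5826.562193 / 903.150010 = 6.451378


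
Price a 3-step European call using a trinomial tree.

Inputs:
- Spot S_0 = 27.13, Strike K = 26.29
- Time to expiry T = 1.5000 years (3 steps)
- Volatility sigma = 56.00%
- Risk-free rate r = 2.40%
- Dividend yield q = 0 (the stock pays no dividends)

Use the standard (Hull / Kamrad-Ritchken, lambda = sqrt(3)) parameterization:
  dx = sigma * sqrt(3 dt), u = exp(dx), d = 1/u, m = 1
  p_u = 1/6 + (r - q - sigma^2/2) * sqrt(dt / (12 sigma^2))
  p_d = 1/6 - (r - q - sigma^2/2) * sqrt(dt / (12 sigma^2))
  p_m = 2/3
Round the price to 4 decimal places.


dt = T/N = 0.500000; dx = sigma*sqrt(3*dt) = 0.685857
u = exp(dx) = 1.985473; d = 1/u = 0.503658
p_u = 0.118260, p_m = 0.666667, p_d = 0.215073
Discount per step: exp(-r*dt) = 0.988072
Stock lattice S(k, j) with j the centered position index:
  k=0: S(0,+0) = 27.1300
  k=1: S(1,-1) = 13.6643; S(1,+0) = 27.1300; S(1,+1) = 53.8659
  k=2: S(2,-2) = 6.8821; S(2,-1) = 13.6643; S(2,+0) = 27.1300; S(2,+1) = 53.8659; S(2,+2) = 106.9492
  k=3: S(3,-3) = 3.4662; S(3,-2) = 6.8821; S(3,-1) = 13.6643; S(3,+0) = 27.1300; S(3,+1) = 53.8659; S(3,+2) = 106.9492; S(3,+3) = 212.3448
Terminal payoffs V(N, j) = max(S_T - K, 0):
  V(3,-3) = 0.000000; V(3,-2) = 0.000000; V(3,-1) = 0.000000; V(3,+0) = 0.840000; V(3,+1) = 27.575880; V(3,+2) = 80.659246; V(3,+3) = 186.054830
Backward induction: V(k, j) = exp(-r*dt) * [p_u * V(k+1, j+1) + p_m * V(k+1, j) + p_d * V(k+1, j-1)]
  V(2,-2) = exp(-r*dt) * [p_u*0.000000 + p_m*0.000000 + p_d*0.000000] = 0.000000
  V(2,-1) = exp(-r*dt) * [p_u*0.840000 + p_m*0.000000 + p_d*0.000000] = 0.098154
  V(2,+0) = exp(-r*dt) * [p_u*27.575880 + p_m*0.840000 + p_d*0.000000] = 3.775546
  V(2,+1) = exp(-r*dt) * [p_u*80.659246 + p_m*27.575880 + p_d*0.840000] = 27.768126
  V(2,+2) = exp(-r*dt) * [p_u*186.054830 + p_m*80.659246 + p_d*27.575880] = 80.731905
  V(1,-1) = exp(-r*dt) * [p_u*3.775546 + p_m*0.098154 + p_d*0.000000] = 0.505826
  V(1,+0) = exp(-r*dt) * [p_u*27.768126 + p_m*3.775546 + p_d*0.098154] = 5.752556
  V(1,+1) = exp(-r*dt) * [p_u*80.731905 + p_m*27.768126 + p_d*3.775546] = 28.527078
  V(0,+0) = exp(-r*dt) * [p_u*28.527078 + p_m*5.752556 + p_d*0.505826] = 7.230157

Answer: Price = V(0,0) = 7.2302


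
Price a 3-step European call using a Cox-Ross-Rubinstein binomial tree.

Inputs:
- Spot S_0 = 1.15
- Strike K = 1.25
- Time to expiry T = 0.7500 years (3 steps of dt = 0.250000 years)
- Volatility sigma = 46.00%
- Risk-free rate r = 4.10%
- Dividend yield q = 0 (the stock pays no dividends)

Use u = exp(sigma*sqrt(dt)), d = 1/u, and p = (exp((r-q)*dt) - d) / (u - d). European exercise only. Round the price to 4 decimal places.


Answer: Price = V(0,0) = 0.1681

Derivation:
dt = T/N = 0.250000
u = exp(sigma*sqrt(dt)) = 1.258600; d = 1/u = 0.794534
p = (exp((r-q)*dt) - d) / (u - d) = 0.464953
Discount per step: exp(-r*dt) = 0.989802
Stock lattice S(k, i) with i counting down-moves:
  k=0: S(0,0) = 1.1500
  k=1: S(1,0) = 1.4474; S(1,1) = 0.9137
  k=2: S(2,0) = 1.8217; S(2,1) = 1.1500; S(2,2) = 0.7260
  k=3: S(3,0) = 2.2928; S(3,1) = 1.4474; S(3,2) = 0.9137; S(3,3) = 0.5768
Terminal payoffs V(N, i) = max(S_T - K, 0):
  V(3,0) = 1.042773; V(3,1) = 0.197390; V(3,2) = 0.000000; V(3,3) = 0.000000
Backward induction: V(k, i) = exp(-r*dt) * [p * V(k+1, i) + (1-p) * V(k+1, i+1)].
  V(2,0) = exp(-r*dt) * [p*1.042773 + (1-p)*0.197390] = 0.584432
  V(2,1) = exp(-r*dt) * [p*0.197390 + (1-p)*0.000000] = 0.090841
  V(2,2) = exp(-r*dt) * [p*0.000000 + (1-p)*0.000000] = 0.000000
  V(1,0) = exp(-r*dt) * [p*0.584432 + (1-p)*0.090841] = 0.317071
  V(1,1) = exp(-r*dt) * [p*0.090841 + (1-p)*0.000000] = 0.041806
  V(0,0) = exp(-r*dt) * [p*0.317071 + (1-p)*0.041806] = 0.168060


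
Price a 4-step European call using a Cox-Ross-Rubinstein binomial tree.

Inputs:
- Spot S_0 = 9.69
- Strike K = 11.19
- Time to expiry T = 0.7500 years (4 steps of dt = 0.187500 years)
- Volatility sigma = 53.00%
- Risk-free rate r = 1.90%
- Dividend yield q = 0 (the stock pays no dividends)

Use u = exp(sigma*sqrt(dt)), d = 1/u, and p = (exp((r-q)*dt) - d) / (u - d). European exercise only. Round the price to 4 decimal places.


dt = T/N = 0.187500
u = exp(sigma*sqrt(dt)) = 1.257967; d = 1/u = 0.794934
p = (exp((r-q)*dt) - d) / (u - d) = 0.450584
Discount per step: exp(-r*dt) = 0.996444
Stock lattice S(k, i) with i counting down-moves:
  k=0: S(0,0) = 9.6900
  k=1: S(1,0) = 12.1897; S(1,1) = 7.7029
  k=2: S(2,0) = 15.3342; S(2,1) = 9.6900; S(2,2) = 6.1233
  k=3: S(3,0) = 19.2900; S(3,1) = 12.1897; S(3,2) = 7.7029; S(3,3) = 4.8676
  k=4: S(4,0) = 24.2661; S(4,1) = 15.3342; S(4,2) = 9.6900; S(4,3) = 6.1233; S(4,4) = 3.8694
Terminal payoffs V(N, i) = max(S_T - K, 0):
  V(4,0) = 13.076125; V(4,1) = 4.144235; V(4,2) = 0.000000; V(4,3) = 0.000000; V(4,4) = 0.000000
Backward induction: V(k, i) = exp(-r*dt) * [p * V(k+1, i) + (1-p) * V(k+1, i+1)].
  V(3,0) = exp(-r*dt) * [p*13.076125 + (1-p)*4.144235] = 8.139751
  V(3,1) = exp(-r*dt) * [p*4.144235 + (1-p)*0.000000] = 1.860685
  V(3,2) = exp(-r*dt) * [p*0.000000 + (1-p)*0.000000] = 0.000000
  V(3,3) = exp(-r*dt) * [p*0.000000 + (1-p)*0.000000] = 0.000000
  V(2,0) = exp(-r*dt) * [p*8.139751 + (1-p)*1.860685] = 4.673253
  V(2,1) = exp(-r*dt) * [p*1.860685 + (1-p)*0.000000] = 0.835413
  V(2,2) = exp(-r*dt) * [p*0.000000 + (1-p)*0.000000] = 0.000000
  V(1,0) = exp(-r*dt) * [p*4.673253 + (1-p)*0.835413] = 2.555561
  V(1,1) = exp(-r*dt) * [p*0.835413 + (1-p)*0.000000] = 0.375085
  V(0,0) = exp(-r*dt) * [p*2.555561 + (1-p)*0.375085] = 1.352745

Answer: Price = V(0,0) = 1.3527


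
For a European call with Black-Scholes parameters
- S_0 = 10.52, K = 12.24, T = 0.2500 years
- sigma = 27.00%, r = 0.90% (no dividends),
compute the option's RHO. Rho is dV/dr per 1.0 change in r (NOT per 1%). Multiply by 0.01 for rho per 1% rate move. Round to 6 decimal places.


d1 = -1.0375449613; d2 = -1.1725449613
phi(d1) = 0.2328901708; exp(-qT) = 1.0000000000; exp(-rT) = 0.9977525294
N(d2) = 0.1204891659
Rho = K*T*exp(-rT)*N(d2) = 12.2400 * 0.2500 * 0.9977525294 * 0.1204891659 = 0.367868

Answer: Rho = 0.367868


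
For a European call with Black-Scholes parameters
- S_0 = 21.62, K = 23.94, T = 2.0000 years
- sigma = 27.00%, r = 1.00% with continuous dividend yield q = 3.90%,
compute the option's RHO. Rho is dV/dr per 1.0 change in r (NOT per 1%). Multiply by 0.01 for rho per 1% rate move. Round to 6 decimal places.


d1 = -0.2279290301; d2 = -0.6097666919
phi(d1) = 0.3887128610; exp(-qT) = 0.9249644265; exp(-rT) = 0.9801986733
N(d2) = 0.2710081843
Rho = K*T*exp(-rT)*N(d2) = 23.9400 * 2.0000 * 0.9801986733 * 0.2710081843 = 12.718932

Answer: Rho = 12.718932


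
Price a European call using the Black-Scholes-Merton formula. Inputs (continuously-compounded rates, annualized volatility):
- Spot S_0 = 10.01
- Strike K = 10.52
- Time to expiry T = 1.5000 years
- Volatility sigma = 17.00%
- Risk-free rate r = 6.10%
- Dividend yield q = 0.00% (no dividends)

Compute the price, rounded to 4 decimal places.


Answer: Price = 1.0342

Derivation:
d1 = (ln(S/K) + (r - q + 0.5*sigma^2) * T) / (sigma * sqrt(T)) = 0.30489609
d2 = d1 - sigma * sqrt(T) = 0.09668946
exp(-rT) = 0.91256132; exp(-qT) = 1.00000000
C = S_0 * exp(-qT) * N(d1) - K * exp(-rT) * N(d2)
N(d1) = 0.61977735; N(d2) = 0.53851349
C = 10.0100 * 1.00000000 * 0.61977735 - 10.5200 * 0.91256132 * 0.53851349 = 1.0342


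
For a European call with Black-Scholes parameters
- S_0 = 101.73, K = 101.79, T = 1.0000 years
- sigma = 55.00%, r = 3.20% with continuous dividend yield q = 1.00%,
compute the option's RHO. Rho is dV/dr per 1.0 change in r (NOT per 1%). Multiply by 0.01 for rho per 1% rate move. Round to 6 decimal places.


Answer: Rho = 40.093084

Derivation:
d1 = 0.3139279588; d2 = -0.2360720412
phi(d1) = 0.3797607177; exp(-qT) = 0.9900498337; exp(-rT) = 0.9685065821
N(d2) = 0.4066883844
Rho = K*T*exp(-rT)*N(d2) = 101.7900 * 1.0000 * 0.9685065821 * 0.4066883844 = 40.093084


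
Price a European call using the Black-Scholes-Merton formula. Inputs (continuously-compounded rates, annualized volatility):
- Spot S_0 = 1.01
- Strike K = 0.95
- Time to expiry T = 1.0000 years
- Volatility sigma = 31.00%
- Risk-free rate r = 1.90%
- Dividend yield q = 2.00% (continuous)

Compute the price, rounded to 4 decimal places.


d1 = (ln(S/K) + (r - q + 0.5*sigma^2) * T) / (sigma * sqrt(T)) = 0.34933427
d2 = d1 - sigma * sqrt(T) = 0.03933427
exp(-rT) = 0.98117936; exp(-qT) = 0.98019867
C = S_0 * exp(-qT) * N(d1) - K * exp(-rT) * N(d2)
N(d1) = 0.63658082; N(d2) = 0.51568806
C = 1.0100 * 0.98019867 * 0.63658082 - 0.9500 * 0.98117936 * 0.51568806 = 0.1495

Answer: Price = 0.1495


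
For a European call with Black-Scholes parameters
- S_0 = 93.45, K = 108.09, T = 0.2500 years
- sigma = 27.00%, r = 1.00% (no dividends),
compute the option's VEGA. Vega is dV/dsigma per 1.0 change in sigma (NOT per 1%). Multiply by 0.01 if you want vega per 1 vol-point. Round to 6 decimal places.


d1 = -0.9920383669; d2 = -1.1270383669
phi(d1) = 0.2438971659; exp(-qT) = 1.0000000000; exp(-rT) = 0.9975031224
Vega = S * exp(-qT) * phi(d1) * sqrt(T) = 93.4500 * 1.0000000000 * 0.2438971659 * 0.5000000000 = 11.396095

Answer: Vega = 11.396095


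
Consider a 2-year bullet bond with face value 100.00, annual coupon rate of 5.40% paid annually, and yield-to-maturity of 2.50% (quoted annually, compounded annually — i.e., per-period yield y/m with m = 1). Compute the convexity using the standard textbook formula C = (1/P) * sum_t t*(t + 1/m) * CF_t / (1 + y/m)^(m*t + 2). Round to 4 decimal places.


Answer: Convexity = 5.5209

Derivation:
Coupon per period c = face * coupon_rate / m = 5.400000
Periods per year m = 1; per-period yield y/m = 0.025000
Number of cashflows N = 2
Cashflows (t years, CF_t, discount factor 1/(1+y/m)^(m*t), PV):
  t = 1.0000: CF_t = 5.400000, DF = 0.975610, PV = 5.268293
  t = 2.0000: CF_t = 105.400000, DF = 0.951814, PV = 100.321237
Price P = sum_t PV_t = 105.589530
Convexity numerator sum_t t*(t + 1/m) * CF_t / (1+y/m)^(m*t + 2):
  t = 1.0000: term = 10.028874
  t = 2.0000: term = 572.923188
Convexity = (1/P) * sum = 582.952061 / 105.589530 = 5.520927


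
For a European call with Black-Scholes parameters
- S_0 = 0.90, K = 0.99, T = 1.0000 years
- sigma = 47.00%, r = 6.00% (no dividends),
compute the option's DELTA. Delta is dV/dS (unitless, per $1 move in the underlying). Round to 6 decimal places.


d1 = 0.1598719579; d2 = -0.3101280421
phi(d1) = 0.3938764275; exp(-qT) = 1.0000000000; exp(-rT) = 0.9417645336
N(d1) = 0.5635090306
Delta = exp(-qT) * N(d1) = 1.0000000000 * 0.5635090306 = 0.563509

Answer: Delta = 0.563509


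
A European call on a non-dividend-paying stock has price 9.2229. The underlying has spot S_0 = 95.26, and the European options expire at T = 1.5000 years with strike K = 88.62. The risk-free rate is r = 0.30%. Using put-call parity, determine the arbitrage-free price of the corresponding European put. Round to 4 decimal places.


Put-call parity: C - P = S_0 * exp(-qT) - K * exp(-rT).
S_0 * exp(-qT) = 95.2600 * 1.00000000 = 95.26000000
K * exp(-rT) = 88.6200 * 0.99551011 = 88.22210593
P = C - S*exp(-qT) + K*exp(-rT)
P = 9.2229 - 95.26000000 + 88.22210593 = 2.1850

Answer: Put price = 2.1850


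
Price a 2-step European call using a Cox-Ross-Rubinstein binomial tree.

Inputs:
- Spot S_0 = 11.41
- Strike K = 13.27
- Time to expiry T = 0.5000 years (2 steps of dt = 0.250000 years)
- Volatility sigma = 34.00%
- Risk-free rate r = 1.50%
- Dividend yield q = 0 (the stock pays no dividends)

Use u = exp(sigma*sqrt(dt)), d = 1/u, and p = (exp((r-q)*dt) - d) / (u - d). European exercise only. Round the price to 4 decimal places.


Answer: Price = V(0,0) = 0.6016

Derivation:
dt = T/N = 0.250000
u = exp(sigma*sqrt(dt)) = 1.185305; d = 1/u = 0.843665
p = (exp((r-q)*dt) - d) / (u - d) = 0.468599
Discount per step: exp(-r*dt) = 0.996257
Stock lattice S(k, i) with i counting down-moves:
  k=0: S(0,0) = 11.4100
  k=1: S(1,0) = 13.5243; S(1,1) = 9.6262
  k=2: S(2,0) = 16.0305; S(2,1) = 11.4100; S(2,2) = 8.1213
Terminal payoffs V(N, i) = max(S_T - K, 0):
  V(2,0) = 2.760452; V(2,1) = 0.000000; V(2,2) = 0.000000
Backward induction: V(k, i) = exp(-r*dt) * [p * V(k+1, i) + (1-p) * V(k+1, i+1)].
  V(1,0) = exp(-r*dt) * [p*2.760452 + (1-p)*0.000000] = 1.288704
  V(1,1) = exp(-r*dt) * [p*0.000000 + (1-p)*0.000000] = 0.000000
  V(0,0) = exp(-r*dt) * [p*1.288704 + (1-p)*0.000000] = 0.601625


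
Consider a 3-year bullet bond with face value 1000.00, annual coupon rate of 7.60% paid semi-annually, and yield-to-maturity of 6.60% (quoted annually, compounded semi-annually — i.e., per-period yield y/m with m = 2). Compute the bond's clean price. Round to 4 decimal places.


Coupon per period c = face * coupon_rate / m = 38.000000
Periods per year m = 2; per-period yield y/m = 0.033000
Number of cashflows N = 6
Cashflows (t years, CF_t, discount factor 1/(1+y/m)^(m*t), PV):
  t = 0.5000: CF_t = 38.000000, DF = 0.968054, PV = 36.786060
  t = 1.0000: CF_t = 38.000000, DF = 0.937129, PV = 35.610900
  t = 1.5000: CF_t = 38.000000, DF = 0.907192, PV = 34.473282
  t = 2.0000: CF_t = 38.000000, DF = 0.878211, PV = 33.372006
  t = 2.5000: CF_t = 38.000000, DF = 0.850156, PV = 32.305911
  t = 3.0000: CF_t = 1038.000000, DF = 0.822997, PV = 854.270530
Price P = sum_t PV_t = 1026.818688

Answer: Price = 1026.8187


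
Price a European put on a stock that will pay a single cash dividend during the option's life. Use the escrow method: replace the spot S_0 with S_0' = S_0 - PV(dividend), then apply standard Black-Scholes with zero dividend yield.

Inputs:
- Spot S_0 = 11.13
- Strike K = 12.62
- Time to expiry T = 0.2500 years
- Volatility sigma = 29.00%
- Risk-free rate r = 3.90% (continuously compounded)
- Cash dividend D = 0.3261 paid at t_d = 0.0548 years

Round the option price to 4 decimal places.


PV(D) = D * exp(-r * t_d) = 0.3261 * 0.99786508 = 0.32540380
S_0' = S_0 - PV(D) = 11.1300 - 0.32540380 = 10.80459620
d1 = (ln(S_0'/K) + (r + sigma^2/2)*T) / (sigma*sqrt(T)) = -0.93137062
d2 = d1 - sigma*sqrt(T) = -1.07637062
exp(-rT) = 0.99029738
N(-d1) = 0.82416906; N(-d2) = 0.85911923
P = K * exp(-rT) * N(-d2) - S_0' * N(-d1) = 12.6200 * 0.99029738 * 0.85911923 - 10.80459620 * 0.82416906 = 1.8321

Answer: Price = 1.8321


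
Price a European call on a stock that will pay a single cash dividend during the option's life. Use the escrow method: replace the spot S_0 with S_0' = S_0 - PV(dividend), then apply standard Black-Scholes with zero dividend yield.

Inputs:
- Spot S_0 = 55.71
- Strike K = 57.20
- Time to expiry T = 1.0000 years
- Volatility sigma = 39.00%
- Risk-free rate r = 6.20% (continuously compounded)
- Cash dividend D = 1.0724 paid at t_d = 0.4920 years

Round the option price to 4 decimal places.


PV(D) = D * exp(-r * t_d) = 1.0724 * 0.96995655 = 1.04018141
S_0' = S_0 - PV(D) = 55.7100 - 1.04018141 = 54.66981859
d1 = (ln(S_0'/K) + (r + sigma^2/2)*T) / (sigma*sqrt(T)) = 0.23796896
d2 = d1 - sigma*sqrt(T) = -0.15203104
exp(-rT) = 0.93988289
N(d1) = 0.59404742; N(d2) = 0.43958123
C = S_0' * N(d1) - K * exp(-rT) * N(d2) = 54.66981859 * 0.59404742 - 57.2000 * 0.93988289 * 0.43958123 = 8.8440

Answer: Price = 8.8440


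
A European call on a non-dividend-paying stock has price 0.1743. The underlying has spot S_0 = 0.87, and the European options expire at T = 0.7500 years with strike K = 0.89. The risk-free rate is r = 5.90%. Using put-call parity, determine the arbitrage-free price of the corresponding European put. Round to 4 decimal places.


Put-call parity: C - P = S_0 * exp(-qT) - K * exp(-rT).
S_0 * exp(-qT) = 0.8700 * 1.00000000 = 0.87000000
K * exp(-rT) = 0.8900 * 0.95671475 = 0.85147613
P = C - S*exp(-qT) + K*exp(-rT)
P = 0.1743 - 0.87000000 + 0.85147613 = 0.1558

Answer: Put price = 0.1558


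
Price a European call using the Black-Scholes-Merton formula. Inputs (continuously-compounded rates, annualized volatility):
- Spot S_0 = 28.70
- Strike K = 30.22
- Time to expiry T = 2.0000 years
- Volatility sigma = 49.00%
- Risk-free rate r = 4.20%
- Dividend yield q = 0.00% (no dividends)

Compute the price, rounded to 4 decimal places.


Answer: Price = 8.1197

Derivation:
d1 = (ln(S/K) + (r - q + 0.5*sigma^2) * T) / (sigma * sqrt(T)) = 0.39322809
d2 = d1 - sigma * sqrt(T) = -0.29973655
exp(-rT) = 0.91943126; exp(-qT) = 1.00000000
C = S_0 * exp(-qT) * N(d1) - K * exp(-rT) * N(d2)
N(d1) = 0.65292449; N(d2) = 0.38218906
C = 28.7000 * 1.00000000 * 0.65292449 - 30.2200 * 0.91943126 * 0.38218906 = 8.1197


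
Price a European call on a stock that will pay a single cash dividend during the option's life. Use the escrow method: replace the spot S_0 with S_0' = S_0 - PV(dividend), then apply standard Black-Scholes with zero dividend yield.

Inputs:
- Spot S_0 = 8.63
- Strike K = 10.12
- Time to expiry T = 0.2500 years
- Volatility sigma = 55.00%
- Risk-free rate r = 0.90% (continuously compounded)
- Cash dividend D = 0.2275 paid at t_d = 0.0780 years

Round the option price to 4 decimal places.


PV(D) = D * exp(-r * t_d) = 0.2275 * 0.99929825 = 0.22734035
S_0' = S_0 - PV(D) = 8.6300 - 0.22734035 = 8.40265965
d1 = (ln(S_0'/K) + (r + sigma^2/2)*T) / (sigma*sqrt(T)) = -0.53055594
d2 = d1 - sigma*sqrt(T) = -0.80555594
exp(-rT) = 0.99775253
N(d1) = 0.29786327; N(d2) = 0.21024947
C = S_0' * N(d1) - K * exp(-rT) * N(d2) = 8.40265965 * 0.29786327 - 10.1200 * 0.99775253 * 0.21024947 = 0.3799

Answer: Price = 0.3799


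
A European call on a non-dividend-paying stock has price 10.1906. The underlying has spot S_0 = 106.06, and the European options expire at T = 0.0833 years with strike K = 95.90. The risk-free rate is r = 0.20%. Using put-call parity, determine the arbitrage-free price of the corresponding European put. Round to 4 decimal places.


Answer: Put price = 0.0146

Derivation:
Put-call parity: C - P = S_0 * exp(-qT) - K * exp(-rT).
S_0 * exp(-qT) = 106.0600 * 1.00000000 = 106.06000000
K * exp(-rT) = 95.9000 * 0.99983341 = 95.88402439
P = C - S*exp(-qT) + K*exp(-rT)
P = 10.1906 - 106.06000000 + 95.88402439 = 0.0146


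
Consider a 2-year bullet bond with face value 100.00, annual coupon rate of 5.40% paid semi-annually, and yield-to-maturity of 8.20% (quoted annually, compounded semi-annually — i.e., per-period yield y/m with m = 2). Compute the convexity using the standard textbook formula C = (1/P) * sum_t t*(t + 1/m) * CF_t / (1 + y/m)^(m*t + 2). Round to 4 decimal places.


Answer: Convexity = 4.3692

Derivation:
Coupon per period c = face * coupon_rate / m = 2.700000
Periods per year m = 2; per-period yield y/m = 0.041000
Number of cashflows N = 4
Cashflows (t years, CF_t, discount factor 1/(1+y/m)^(m*t), PV):
  t = 0.5000: CF_t = 2.700000, DF = 0.960615, PV = 2.593660
  t = 1.0000: CF_t = 2.700000, DF = 0.922781, PV = 2.491508
  t = 1.5000: CF_t = 2.700000, DF = 0.886437, PV = 2.393380
  t = 2.0000: CF_t = 102.700000, DF = 0.851524, PV = 87.451553
Price P = sum_t PV_t = 94.930100
Convexity numerator sum_t t*(t + 1/m) * CF_t / (1+y/m)^(m*t + 2):
  t = 0.5000: term = 1.196690
  t = 1.0000: term = 3.448674
  t = 1.5000: term = 6.625694
  t = 2.0000: term = 403.493061
Convexity = (1/P) * sum = 414.764119 / 94.930100 = 4.369153


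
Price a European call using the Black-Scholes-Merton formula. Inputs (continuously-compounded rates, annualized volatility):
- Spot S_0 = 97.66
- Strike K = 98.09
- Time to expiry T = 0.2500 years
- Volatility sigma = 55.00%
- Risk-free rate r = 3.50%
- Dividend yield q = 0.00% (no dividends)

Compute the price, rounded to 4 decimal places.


d1 = (ln(S/K) + (r - q + 0.5*sigma^2) * T) / (sigma * sqrt(T)) = 0.15334231
d2 = d1 - sigma * sqrt(T) = -0.12165769
exp(-rT) = 0.99128817; exp(-qT) = 1.00000000
C = S_0 * exp(-qT) * N(d1) - K * exp(-rT) * N(d2)
N(d1) = 0.56093583; N(d2) = 0.45158506
C = 97.6600 * 1.00000000 * 0.56093583 - 98.0900 * 0.99128817 * 0.45158506 = 10.8709

Answer: Price = 10.8709


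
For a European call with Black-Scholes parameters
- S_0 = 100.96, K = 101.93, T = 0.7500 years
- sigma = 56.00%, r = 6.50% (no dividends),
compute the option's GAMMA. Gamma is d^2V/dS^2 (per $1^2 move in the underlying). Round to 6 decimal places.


Answer: Gamma = 0.007733

Derivation:
d1 = 0.3232916043; d2 = -0.1616826218
phi(d1) = 0.3786294472; exp(-qT) = 1.0000000000; exp(-rT) = 0.9524192047
Gamma = exp(-qT) * phi(d1) / (S * sigma * sqrt(T)) = 1.0000000000 * 0.3786294472 / (100.9600 * 0.5600 * 0.8660254038) = 0.007733


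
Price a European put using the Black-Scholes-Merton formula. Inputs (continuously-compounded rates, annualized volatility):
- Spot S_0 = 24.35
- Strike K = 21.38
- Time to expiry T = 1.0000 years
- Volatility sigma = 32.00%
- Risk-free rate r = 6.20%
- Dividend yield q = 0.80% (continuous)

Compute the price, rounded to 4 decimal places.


Answer: Price = 1.2294

Derivation:
d1 = (ln(S/K) + (r - q + 0.5*sigma^2) * T) / (sigma * sqrt(T)) = 0.73523732
d2 = d1 - sigma * sqrt(T) = 0.41523732
exp(-rT) = 0.93988289; exp(-qT) = 0.99203191
P = K * exp(-rT) * N(-d2) - S_0 * exp(-qT) * N(-d1)
N(-d1) = 0.23109749; N(-d2) = 0.33898409
P = 21.3800 * 0.93988289 * 0.33898409 - 24.3500 * 0.99203191 * 0.23109749 = 1.2294


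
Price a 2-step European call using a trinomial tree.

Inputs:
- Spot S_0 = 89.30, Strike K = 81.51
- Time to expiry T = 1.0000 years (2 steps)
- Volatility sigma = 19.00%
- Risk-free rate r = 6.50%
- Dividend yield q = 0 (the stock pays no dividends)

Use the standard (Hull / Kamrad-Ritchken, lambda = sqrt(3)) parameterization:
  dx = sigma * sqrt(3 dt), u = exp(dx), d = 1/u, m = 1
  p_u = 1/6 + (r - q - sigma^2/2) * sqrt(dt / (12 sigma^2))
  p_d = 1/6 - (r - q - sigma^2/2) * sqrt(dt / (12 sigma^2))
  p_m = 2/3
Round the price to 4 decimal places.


dt = T/N = 0.500000; dx = sigma*sqrt(3*dt) = 0.232702
u = exp(dx) = 1.262005; d = 1/u = 0.792390
p_u = 0.217107, p_m = 0.666667, p_d = 0.116227
Discount per step: exp(-r*dt) = 0.968022
Stock lattice S(k, j) with j the centered position index:
  k=0: S(0,+0) = 89.3000
  k=1: S(1,-1) = 70.7604; S(1,+0) = 89.3000; S(1,+1) = 112.6970
  k=2: S(2,-2) = 56.0699; S(2,-1) = 70.7604; S(2,+0) = 89.3000; S(2,+1) = 112.6970; S(2,+2) = 142.2242
Terminal payoffs V(N, j) = max(S_T - K, 0):
  V(2,-2) = 0.000000; V(2,-1) = 0.000000; V(2,+0) = 7.790000; V(2,+1) = 31.187024; V(2,+2) = 60.714179
Backward induction: V(k, j) = exp(-r*dt) * [p_u * V(k+1, j+1) + p_m * V(k+1, j) + p_d * V(k+1, j-1)]
  V(1,-1) = exp(-r*dt) * [p_u*7.790000 + p_m*0.000000 + p_d*0.000000] = 1.637180
  V(1,+0) = exp(-r*dt) * [p_u*31.187024 + p_m*7.790000 + p_d*0.000000] = 11.581661
  V(1,+1) = exp(-r*dt) * [p_u*60.714179 + p_m*31.187024 + p_d*7.790000] = 33.762896
  V(0,+0) = exp(-r*dt) * [p_u*33.762896 + p_m*11.581661 + p_d*1.637180] = 14.754159

Answer: Price = V(0,0) = 14.7542


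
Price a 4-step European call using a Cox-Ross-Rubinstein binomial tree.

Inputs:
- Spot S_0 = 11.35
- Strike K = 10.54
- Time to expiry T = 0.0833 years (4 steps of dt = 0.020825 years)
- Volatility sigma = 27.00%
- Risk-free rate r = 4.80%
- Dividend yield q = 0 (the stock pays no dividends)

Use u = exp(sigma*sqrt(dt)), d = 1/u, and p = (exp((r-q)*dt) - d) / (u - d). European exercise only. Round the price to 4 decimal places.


dt = T/N = 0.020825
u = exp(sigma*sqrt(dt)) = 1.039732; d = 1/u = 0.961786
p = (exp((r-q)*dt) - d) / (u - d) = 0.503091
Discount per step: exp(-r*dt) = 0.999001
Stock lattice S(k, i) with i counting down-moves:
  k=0: S(0,0) = 11.3500
  k=1: S(1,0) = 11.8010; S(1,1) = 10.9163
  k=2: S(2,0) = 12.2698; S(2,1) = 11.3500; S(2,2) = 10.4991
  k=3: S(3,0) = 12.7574; S(3,1) = 11.8010; S(3,2) = 10.9163; S(3,3) = 10.0979
  k=4: S(4,0) = 13.2642; S(4,1) = 12.2698; S(4,2) = 11.3500; S(4,3) = 10.4991; S(4,4) = 9.7120
Terminal payoffs V(N, i) = max(S_T - K, 0):
  V(4,0) = 2.724233; V(4,1) = 1.729843; V(4,2) = 0.810000; V(4,3) = 0.000000; V(4,4) = 0.000000
Backward induction: V(k, i) = exp(-r*dt) * [p * V(k+1, i) + (1-p) * V(k+1, i+1)].
  V(3,0) = exp(-r*dt) * [p*2.724233 + (1-p)*1.729843] = 2.227883
  V(3,1) = exp(-r*dt) * [p*1.729843 + (1-p)*0.810000] = 1.271493
  V(3,2) = exp(-r*dt) * [p*0.810000 + (1-p)*0.000000] = 0.407097
  V(3,3) = exp(-r*dt) * [p*0.000000 + (1-p)*0.000000] = 0.000000
  V(2,0) = exp(-r*dt) * [p*2.227883 + (1-p)*1.271493] = 1.750893
  V(2,1) = exp(-r*dt) * [p*1.271493 + (1-p)*0.407097] = 0.841125
  V(2,2) = exp(-r*dt) * [p*0.407097 + (1-p)*0.000000] = 0.204602
  V(1,0) = exp(-r*dt) * [p*1.750893 + (1-p)*0.841125] = 1.297524
  V(1,1) = exp(-r*dt) * [p*0.841125 + (1-p)*0.204602] = 0.524307
  V(0,0) = exp(-r*dt) * [p*1.297524 + (1-p)*0.524307] = 0.912393

Answer: Price = V(0,0) = 0.9124


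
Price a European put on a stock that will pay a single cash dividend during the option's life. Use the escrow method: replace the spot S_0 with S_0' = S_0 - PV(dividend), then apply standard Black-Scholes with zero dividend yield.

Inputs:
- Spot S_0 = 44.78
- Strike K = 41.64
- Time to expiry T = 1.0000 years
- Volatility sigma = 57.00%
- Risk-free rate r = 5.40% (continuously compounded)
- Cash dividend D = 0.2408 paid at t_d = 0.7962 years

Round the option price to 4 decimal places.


PV(D) = D * exp(-r * t_d) = 0.2408 * 0.95791637 = 0.23066626
S_0' = S_0 - PV(D) = 44.7800 - 0.23066626 = 44.54933374
d1 = (ln(S_0'/K) + (r + sigma^2/2)*T) / (sigma*sqrt(T)) = 0.49822097
d2 = d1 - sigma*sqrt(T) = -0.07177903
exp(-rT) = 0.94743211
N(-d1) = 0.30916415; N(-d2) = 0.52861112
P = K * exp(-rT) * N(-d2) - S_0' * N(-d1) = 41.6400 * 0.94743211 * 0.52861112 - 44.54933374 * 0.30916415 = 7.0812

Answer: Price = 7.0812
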